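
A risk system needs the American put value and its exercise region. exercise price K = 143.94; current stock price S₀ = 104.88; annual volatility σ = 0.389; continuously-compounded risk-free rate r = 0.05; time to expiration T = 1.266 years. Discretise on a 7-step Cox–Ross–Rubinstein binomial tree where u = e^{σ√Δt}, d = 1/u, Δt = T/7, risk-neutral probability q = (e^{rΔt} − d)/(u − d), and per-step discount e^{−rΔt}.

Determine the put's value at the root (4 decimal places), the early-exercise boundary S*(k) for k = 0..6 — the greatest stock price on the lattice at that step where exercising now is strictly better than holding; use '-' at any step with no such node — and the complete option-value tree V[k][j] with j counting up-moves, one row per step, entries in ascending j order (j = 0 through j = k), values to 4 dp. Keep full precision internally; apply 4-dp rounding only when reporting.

price = 42.4677
boundary = - 88.8888 75.3357 88.8888 75.3357 88.8888 104.8800
tree:
42.4677
55.0512 29.9563
68.6043 41.3744 18.4435
80.0909 55.0512 27.6867 9.0151
89.8260 68.6043 40.0066 15.1778 2.6676
98.0769 80.0909 55.0512 24.8472 5.2376 0.0000
105.0697 89.8260 68.6043 39.0600 10.2839 0.0000 0.0000
110.9964 98.0769 80.0909 55.0512 20.1919 0.0000 0.0000 0.0000

params: Δt=0.18086 u=1.17990 d=0.84753 q=0.48607 e^(-rΔt)=0.99100
t_7 payoffs: 110.9964 98.0769 80.0909 55.0512 20.1919 0.0000 0.0000 0.0000
t_6: node(6,0) S=38.8703 payoff=105.0697 vs cont=103.7740 → 105.0697 [stop]  node(6,1) S=54.1140 payoff=89.8260 vs cont=88.5303 → 89.8260 [stop]  node(6,2) S=75.3357 payoff=68.6043 vs cont=67.3085 → 68.6043 [stop]  node(6,3) S=104.8800 payoff=39.0600 vs cont=37.7642 → 39.0600 [stop]  node(6,4) S=146.0106 payoff=0.0000 vs cont=10.2839 → 10.2839 [wait]  node(6,5) S=203.2713 payoff=0.0000 vs cont=0.0000 → 0.0000 [wait]  node(6,6) S=282.9879 payoff=0.0000 vs cont=0.0000 → 0.0000 [wait]  ⇒ S*(6)=104.8800
t_5: node(5,0) S=45.8631 payoff=98.0769 vs cont=96.7811 → 98.0769 [stop]  node(5,1) S=63.8491 payoff=80.0909 vs cont=78.7951 → 80.0909 [stop]  node(5,2) S=88.8888 payoff=55.0512 vs cont=53.7555 → 55.0512 [stop]  node(5,3) S=123.7481 payoff=20.1919 vs cont=24.8472 → 24.8472 [wait]  node(5,4) S=172.2782 payoff=0.0000 vs cont=5.2376 → 5.2376 [wait]  node(5,5) S=239.8402 payoff=0.0000 vs cont=0.0000 → 0.0000 [wait]  ⇒ S*(5)=88.8888
t_4: node(4,0) S=54.1140 payoff=89.8260 vs cont=88.5303 → 89.8260 [stop]  node(4,1) S=75.3357 payoff=68.6043 vs cont=67.3085 → 68.6043 [stop]  node(4,2) S=104.8800 payoff=39.0600 vs cont=40.0066 → 40.0066 [wait]  node(4,3) S=146.0106 payoff=0.0000 vs cont=15.1778 → 15.1778 [wait]  node(4,4) S=203.2713 payoff=0.0000 vs cont=2.6676 → 2.6676 [wait]  ⇒ S*(4)=75.3357
t_3: node(3,0) S=63.8491 payoff=80.0909 vs cont=78.7951 → 80.0909 [stop]  node(3,1) S=88.8888 payoff=55.0512 vs cont=54.2115 → 55.0512 [stop]  node(3,2) S=123.7481 payoff=20.1919 vs cont=27.6867 → 27.6867 [wait]  node(3,3) S=172.2782 payoff=0.0000 vs cont=9.0151 → 9.0151 [wait]  ⇒ S*(3)=88.8888
t_2: node(2,0) S=75.3357 payoff=68.6043 vs cont=67.3085 → 68.6043 [stop]  node(2,1) S=104.8800 payoff=39.0600 vs cont=41.3744 → 41.3744 [wait]  node(2,2) S=146.0106 payoff=0.0000 vs cont=18.4435 → 18.4435 [wait]  ⇒ S*(2)=75.3357
t_1: node(1,0) S=88.8888 payoff=55.0512 vs cont=54.8703 → 55.0512 [stop]  node(1,1) S=123.7481 payoff=20.1919 vs cont=29.9563 → 29.9563 [wait]  ⇒ S*(1)=88.8888
t_0: node(0,0) S=104.8800 payoff=39.0600 vs cont=42.4677 → 42.4677 [wait]  ⇒ S*(0)=-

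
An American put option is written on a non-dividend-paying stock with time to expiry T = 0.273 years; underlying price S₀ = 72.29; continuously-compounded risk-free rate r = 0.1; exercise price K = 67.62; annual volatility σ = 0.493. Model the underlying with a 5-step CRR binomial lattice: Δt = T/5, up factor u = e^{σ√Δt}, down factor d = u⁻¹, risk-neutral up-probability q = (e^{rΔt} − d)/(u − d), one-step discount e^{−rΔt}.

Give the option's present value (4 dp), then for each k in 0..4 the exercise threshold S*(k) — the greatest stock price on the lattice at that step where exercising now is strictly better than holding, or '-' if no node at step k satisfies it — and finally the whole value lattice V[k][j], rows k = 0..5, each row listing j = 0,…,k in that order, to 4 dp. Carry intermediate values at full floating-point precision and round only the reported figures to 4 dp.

Δt=0.05460, u=1.12210, d=0.89119, q=0.49494, disc=e^(-rΔt)=0.99455
k=5 terminal: V=max(K-S,0) → 26.9822 16.4531 3.1959 0.0000 0.0000 0.0000
k=4: j=0 S=45.5994 intr=22.0206 cont=21.6524 V=22.0206[EX]; j=1 S=57.4141 intr=10.2059 cont=9.8377 V=10.2059[EX]; j=2 S=72.2900 intr=0.0000 cont=1.6053 V=1.6053[hold]; j=3 S=91.0201 intr=0.0000 cont=0.0000 V=0.0000[hold]; j=4 S=114.6032 intr=0.0000 cont=0.0000 V=0.0000[hold]  S*(4)=57.4141
k=3: j=0 S=51.1669 intr=16.4531 cont=16.0849 V=16.4531[EX]; j=1 S=64.4241 intr=3.1959 cont=5.9167 V=5.9167[hold]; j=2 S=81.1163 intr=0.0000 cont=0.8064 V=0.8064[hold]; j=3 S=102.1333 intr=0.0000 cont=0.0000 V=0.0000[hold]  S*(3)=51.1669
k=2: j=0 S=57.4141 intr=10.2059 cont=11.1770 V=11.1770[hold]; j=1 S=72.2900 intr=0.0000 cont=3.3689 V=3.3689[hold]; j=2 S=91.0201 intr=0.0000 cont=0.4050 V=0.4050[hold]  S*(2)=-
k=1: j=0 S=64.4241 intr=3.1959 cont=7.2726 V=7.2726[hold]; j=1 S=81.1163 intr=0.0000 cont=1.8916 V=1.8916[hold]  S*(1)=-
k=0: j=0 S=72.2900 intr=0.0000 cont=4.5842 V=4.5842[hold]  S*(0)=-

price = 4.5842
boundary = - - - 51.1669 57.4141
tree:
4.5842
7.2726 1.8916
11.1770 3.3689 0.4050
16.4531 5.9167 0.8064 0.0000
22.0206 10.2059 1.6053 0.0000 0.0000
26.9822 16.4531 3.1959 0.0000 0.0000 0.0000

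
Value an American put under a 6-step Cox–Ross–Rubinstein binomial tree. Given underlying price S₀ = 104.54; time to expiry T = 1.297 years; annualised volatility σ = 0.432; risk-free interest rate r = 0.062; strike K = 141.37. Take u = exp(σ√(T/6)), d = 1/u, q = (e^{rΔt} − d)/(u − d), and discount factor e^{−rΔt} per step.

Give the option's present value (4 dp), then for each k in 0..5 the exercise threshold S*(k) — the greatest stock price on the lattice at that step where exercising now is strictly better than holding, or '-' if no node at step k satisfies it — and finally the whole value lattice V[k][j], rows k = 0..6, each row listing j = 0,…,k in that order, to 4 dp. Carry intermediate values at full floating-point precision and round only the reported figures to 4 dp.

price = 41.4086
boundary = - 85.5171 69.9558 85.5171 69.9558 85.5171
tree:
41.4086
55.8529 27.1232
71.4142 39.7502 14.3818
84.1438 55.8529 23.6457 4.8799
94.5571 71.4142 37.4280 9.5721 0.0000
103.0755 84.1438 55.8529 18.7761 0.0000 0.0000
110.0439 94.5571 71.4142 36.8300 0.0000 0.0000 0.0000

Δt=0.21617, u=1.22244, d=0.81803, q=0.48332, disc=e^(-rΔt)=0.98669
k=6 terminal: V=max(K-S,0) → 110.0439 94.5571 71.4142 36.8300 0.0000 0.0000 0.0000
k=5: j=0 S=38.2945 intr=103.0755 cont=101.1935 V=103.0755[EX]; j=1 S=57.2262 intr=84.1438 cont=82.2618 V=84.1438[EX]; j=2 S=85.5171 intr=55.8529 cont=53.9708 V=55.8529[EX]; j=3 S=127.7944 intr=13.5756 cont=18.7761 V=18.7761[hold]; j=4 S=190.9723 intr=0.0000 cont=0.0000 V=0.0000[hold]; j=5 S=285.3836 intr=0.0000 cont=0.0000 V=0.0000[hold]  S*(5)=85.5171
k=4: j=0 S=46.8129 intr=94.5571 cont=92.6751 V=94.5571[EX]; j=1 S=69.9558 intr=71.4142 cont=69.5321 V=71.4142[EX]; j=2 S=104.5400 intr=36.8300 cont=37.4280 V=37.4280[hold]; j=3 S=156.2216 intr=0.0000 cont=9.5721 V=9.5721[hold]; j=4 S=233.4531 intr=0.0000 cont=0.0000 V=0.0000[hold]  S*(4)=69.9558
k=3: j=0 S=57.2262 intr=84.1438 cont=82.2618 V=84.1438[EX]; j=1 S=85.5171 intr=55.8529 cont=54.2560 V=55.8529[EX]; j=2 S=127.7944 intr=13.5756 cont=23.6457 V=23.6457[hold]; j=3 S=190.9723 intr=0.0000 cont=4.8799 V=4.8799[hold]  S*(3)=85.5171
k=2: j=0 S=69.9558 intr=71.4142 cont=69.5321 V=71.4142[EX]; j=1 S=104.5400 intr=36.8300 cont=39.7502 V=39.7502[hold]; j=2 S=156.2216 intr=0.0000 cont=14.3818 V=14.3818[hold]  S*(2)=69.9558
k=1: j=0 S=85.5171 intr=55.8529 cont=55.3634 V=55.8529[EX]; j=1 S=127.7944 intr=13.5756 cont=27.1232 V=27.1232[hold]  S*(1)=85.5171
k=0: j=0 S=104.5400 intr=36.8300 cont=41.4086 V=41.4086[hold]  S*(0)=-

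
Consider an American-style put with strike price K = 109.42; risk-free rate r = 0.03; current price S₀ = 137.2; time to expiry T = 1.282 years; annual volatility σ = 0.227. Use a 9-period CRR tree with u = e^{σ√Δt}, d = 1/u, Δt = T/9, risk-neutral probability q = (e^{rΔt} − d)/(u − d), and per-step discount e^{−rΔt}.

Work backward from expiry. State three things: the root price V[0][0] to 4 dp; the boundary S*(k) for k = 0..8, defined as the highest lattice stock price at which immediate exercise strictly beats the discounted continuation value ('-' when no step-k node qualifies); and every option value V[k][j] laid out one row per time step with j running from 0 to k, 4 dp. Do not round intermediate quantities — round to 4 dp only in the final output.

params: Δt=0.14244 u=1.08945 d=0.91789 q=0.50356 e^(-rΔt)=0.99574
t_9 payoffs: 45.9622 34.1018 20.0245 3.3162 0.0000 0.0000 0.0000 0.0000 0.0000 0.0000
t_8: node(8,0) S=69.1341 payoff=40.2859 vs cont=39.8193 → 40.2859 [stop]  node(8,1) S=82.0555 payoff=27.3645 vs cont=26.8979 → 27.3645 [stop]  node(8,2) S=97.3920 payoff=12.0280 vs cont=11.5614 → 12.0280 [stop]  node(8,3) S=115.5949 payoff=0.0000 vs cont=1.6393 → 1.6393 [wait]  node(8,4) S=137.2000 payoff=0.0000 vs cont=0.0000 → 0.0000 [wait]  node(8,5) S=162.8432 payoff=0.0000 vs cont=0.0000 → 0.0000 [wait]  node(8,6) S=193.2791 payoff=0.0000 vs cont=0.0000 → 0.0000 [wait]  node(8,7) S=229.4037 payoff=0.0000 vs cont=0.0000 → 0.0000 [wait]  node(8,8) S=272.2800 payoff=0.0000 vs cont=0.0000 → 0.0000 [wait]  ⇒ S*(8)=97.3920
t_7: node(7,0) S=75.3182 payoff=34.1018 vs cont=33.6352 → 34.1018 [stop]  node(7,1) S=89.3955 payoff=20.0245 vs cont=19.5579 → 20.0245 [stop]  node(7,2) S=106.1038 payoff=3.3162 vs cont=6.7677 → 6.7677 [wait]  node(7,3) S=125.9350 payoff=0.0000 vs cont=0.8103 → 0.8103 [wait]  node(7,4) S=149.4727 payoff=0.0000 vs cont=0.0000 → 0.0000 [wait]  node(7,5) S=177.4096 payoff=0.0000 vs cont=0.0000 → 0.0000 [wait]  node(7,6) S=210.5681 payoff=0.0000 vs cont=0.0000 → 0.0000 [wait]  node(7,7) S=249.9241 payoff=0.0000 vs cont=0.0000 → 0.0000 [wait]  ⇒ S*(7)=89.3955
t_6: node(6,0) S=82.0555 payoff=27.3645 vs cont=26.8979 → 27.3645 [stop]  node(6,1) S=97.3920 payoff=12.0280 vs cont=13.2920 → 13.2920 [wait]  node(6,2) S=115.5949 payoff=0.0000 vs cont=3.7518 → 3.7518 [wait]  node(6,3) S=137.2000 payoff=0.0000 vs cont=0.4006 → 0.4006 [wait]  node(6,4) S=162.8432 payoff=0.0000 vs cont=0.0000 → 0.0000 [wait]  node(6,5) S=193.2791 payoff=0.0000 vs cont=0.0000 → 0.0000 [wait]  node(6,6) S=229.4037 payoff=0.0000 vs cont=0.0000 → 0.0000 [wait]  ⇒ S*(6)=82.0555
t_5: node(5,0) S=89.3955 payoff=20.0245 vs cont=20.1917 → 20.1917 [wait]  node(5,1) S=106.1038 payoff=3.3162 vs cont=8.4518 → 8.4518 [wait]  node(5,2) S=125.9350 payoff=0.0000 vs cont=2.0554 → 2.0554 [wait]  node(5,3) S=149.4727 payoff=0.0000 vs cont=0.1980 → 0.1980 [wait]  node(5,4) S=177.4096 payoff=0.0000 vs cont=0.0000 → 0.0000 [wait]  node(5,5) S=210.5681 payoff=0.0000 vs cont=0.0000 → 0.0000 [wait]  ⇒ S*(5)=-
t_4: node(4,0) S=97.3920 payoff=12.0280 vs cont=14.2191 → 14.2191 [wait]  node(4,1) S=115.5949 payoff=0.0000 vs cont=5.2086 → 5.2086 [wait]  node(4,2) S=137.2000 payoff=0.0000 vs cont=1.1153 → 1.1153 [wait]  node(4,3) S=162.8432 payoff=0.0000 vs cont=0.0979 → 0.0979 [wait]  node(4,4) S=193.2791 payoff=0.0000 vs cont=0.0000 → 0.0000 [wait]  ⇒ S*(4)=-
t_3: node(3,0) S=106.1038 payoff=3.3162 vs cont=9.6405 → 9.6405 [wait]  node(3,1) S=125.9350 payoff=0.0000 vs cont=3.1340 → 3.1340 [wait]  node(3,2) S=149.4727 payoff=0.0000 vs cont=0.6004 → 0.6004 [wait]  node(3,3) S=177.4096 payoff=0.0000 vs cont=0.0484 → 0.0484 [wait]  ⇒ S*(3)=-
t_2: node(2,0) S=115.5949 payoff=0.0000 vs cont=6.3369 → 6.3369 [wait]  node(2,1) S=137.2000 payoff=0.0000 vs cont=1.8503 → 1.8503 [wait]  node(2,2) S=162.8432 payoff=0.0000 vs cont=0.3211 → 0.3211 [wait]  ⇒ S*(2)=-
t_1: node(1,0) S=125.9350 payoff=0.0000 vs cont=4.0603 → 4.0603 [wait]  node(1,1) S=149.4727 payoff=0.0000 vs cont=1.0756 → 1.0756 [wait]  ⇒ S*(1)=-
t_0: node(0,0) S=137.2000 payoff=0.0000 vs cont=2.5464 → 2.5464 [wait]  ⇒ S*(0)=-

price = 2.5464
boundary = - - - - - - 82.0555 89.3955 97.3920
tree:
2.5464
4.0603 1.0756
6.3369 1.8503 0.3211
9.6405 3.1340 0.6004 0.0484
14.2191 5.2086 1.1153 0.0979 0.0000
20.1917 8.4518 2.0554 0.1980 0.0000 0.0000
27.3645 13.2920 3.7518 0.4006 0.0000 0.0000 0.0000
34.1018 20.0245 6.7677 0.8103 0.0000 0.0000 0.0000 0.0000
40.2859 27.3645 12.0280 1.6393 0.0000 0.0000 0.0000 0.0000 0.0000
45.9622 34.1018 20.0245 3.3162 0.0000 0.0000 0.0000 0.0000 0.0000 0.0000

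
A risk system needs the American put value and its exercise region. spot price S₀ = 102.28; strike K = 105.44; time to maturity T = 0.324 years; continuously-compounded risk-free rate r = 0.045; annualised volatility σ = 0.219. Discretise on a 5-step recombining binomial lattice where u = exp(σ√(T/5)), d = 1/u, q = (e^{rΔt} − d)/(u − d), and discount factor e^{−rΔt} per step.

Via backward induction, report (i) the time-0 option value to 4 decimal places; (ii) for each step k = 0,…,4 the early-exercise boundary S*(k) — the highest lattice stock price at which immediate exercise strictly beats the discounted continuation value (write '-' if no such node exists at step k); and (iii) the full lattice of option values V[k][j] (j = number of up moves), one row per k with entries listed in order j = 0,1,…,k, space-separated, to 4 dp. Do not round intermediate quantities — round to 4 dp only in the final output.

Δt=0.06480, u=1.05733, d=0.94578, q=0.51224, disc=e^(-rΔt)=0.99709
k=5 terminal: V=max(K-S,0) → 28.0411 18.9119 8.7059 0.0000 0.0000 0.0000
k=4: j=0 S=81.8363 intr=23.6037 cont=23.2967 V=23.6037[EX]; j=1 S=91.4889 intr=13.9511 cont=13.6441 V=13.9511[EX]; j=2 S=102.2800 intr=3.1600 cont=4.2340 V=4.2340[hold]; j=3 S=114.3439 intr=0.0000 cont=0.0000 V=0.0000[hold]; j=4 S=127.8308 intr=0.0000 cont=0.0000 V=0.0000[hold]  S*(4)=91.4889
k=3: j=0 S=86.5281 intr=18.9119 cont=18.6049 V=18.9119[EX]; j=1 S=96.7341 intr=8.7059 cont=8.9474 V=8.9474[hold]; j=2 S=108.1439 intr=0.0000 cont=2.0591 V=2.0591[hold]; j=3 S=120.8994 intr=0.0000 cont=0.0000 V=0.0000[hold]  S*(3)=86.5281
k=2: j=0 S=91.4889 intr=13.9511 cont=13.7675 V=13.9511[EX]; j=1 S=102.2800 intr=3.1600 cont=5.4032 V=5.4032[hold]; j=2 S=114.3439 intr=0.0000 cont=1.0014 V=1.0014[hold]  S*(2)=91.4889
k=1: j=0 S=96.7341 intr=8.7059 cont=9.5446 V=9.5446[hold]; j=1 S=108.1439 intr=0.0000 cont=3.1392 V=3.1392[hold]  S*(1)=-
k=0: j=0 S=102.2800 intr=3.1600 cont=6.2453 V=6.2453[hold]  S*(0)=-

price = 6.2453
boundary = - - 91.4889 86.5281 91.4889
tree:
6.2453
9.5446 3.1392
13.9511 5.4032 1.0014
18.9119 8.9474 2.0591 0.0000
23.6037 13.9511 4.2340 0.0000 0.0000
28.0411 18.9119 8.7059 0.0000 0.0000 0.0000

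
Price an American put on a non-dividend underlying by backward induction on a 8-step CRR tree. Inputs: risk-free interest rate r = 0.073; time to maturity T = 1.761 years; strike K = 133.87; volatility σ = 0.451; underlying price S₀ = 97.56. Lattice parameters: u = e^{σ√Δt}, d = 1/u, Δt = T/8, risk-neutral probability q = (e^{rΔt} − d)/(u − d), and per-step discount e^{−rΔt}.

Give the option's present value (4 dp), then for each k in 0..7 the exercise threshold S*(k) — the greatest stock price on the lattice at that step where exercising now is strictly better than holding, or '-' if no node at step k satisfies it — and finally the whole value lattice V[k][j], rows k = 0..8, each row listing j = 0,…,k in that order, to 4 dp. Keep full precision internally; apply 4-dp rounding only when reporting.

price = 41.5062
boundary = - 78.9543 63.8970 78.9543 63.8970 78.9543 63.8970 78.9543
tree:
41.5062
54.9157 28.6692
69.9730 40.3671 17.2191
82.1588 54.9157 26.2841 8.1794
92.0207 69.9730 38.7919 13.8955 2.3898
100.0017 82.1588 54.9157 22.9855 4.7182 0.0000
106.4608 92.0207 69.9730 36.5978 9.3152 0.0000 0.0000
111.6880 100.0017 82.1588 54.9157 18.3912 0.0000 0.0000 0.0000
115.9183 106.4608 92.0207 69.9730 36.3100 0.0000 0.0000 0.0000 0.0000

Δt=0.22012, u=1.23565, d=0.80929, q=0.48529, disc=e^(-rΔt)=0.98406
k=8 terminal: V=max(K-S,0) → 115.9183 106.4608 92.0207 69.9730 36.3100 0.0000 0.0000 0.0000 0.0000
k=7: j=0 S=22.1820 intr=111.6880 cont=109.5540 V=111.6880[EX]; j=1 S=33.8683 intr=100.0017 cont=97.8678 V=100.0017[EX]; j=2 S=51.7112 intr=82.1588 cont=80.0248 V=82.1588[EX]; j=3 S=78.9543 intr=54.9157 cont=52.7817 V=54.9157[EX]; j=4 S=120.5501 intr=13.3199 cont=18.3912 V=18.3912[hold]; j=5 S=184.0599 intr=0.0000 cont=0.0000 V=0.0000[hold]; j=6 S=281.0287 intr=0.0000 cont=0.0000 V=0.0000[hold]; j=7 S=429.0839 intr=0.0000 cont=0.0000 V=0.0000[hold]  S*(7)=78.9543
k=6: j=0 S=27.4092 intr=106.4608 cont=104.3268 V=106.4608[EX]; j=1 S=41.8493 intr=92.0207 cont=89.8867 V=92.0207[EX]; j=2 S=63.8970 intr=69.9730 cont=67.8391 V=69.9730[EX]; j=3 S=97.5600 intr=36.3100 cont=36.5978 V=36.5978[hold]; j=4 S=148.9578 intr=0.0000 cont=9.3152 V=9.3152[hold]; j=5 S=227.4337 intr=0.0000 cont=0.0000 V=0.0000[hold]; j=6 S=347.2533 intr=0.0000 cont=0.0000 V=0.0000[hold]  S*(6)=63.8970
k=5: j=0 S=33.8683 intr=100.0017 cont=97.8678 V=100.0017[EX]; j=1 S=51.7112 intr=82.1588 cont=80.0248 V=82.1588[EX]; j=2 S=78.9543 intr=54.9157 cont=52.9191 V=54.9157[EX]; j=3 S=120.5501 intr=13.3199 cont=22.9855 V=22.9855[hold]; j=4 S=184.0599 intr=0.0000 cont=4.7182 V=4.7182[hold]; j=5 S=281.0287 intr=0.0000 cont=0.0000 V=0.0000[hold]  S*(5)=78.9543
k=4: j=0 S=41.8493 intr=92.0207 cont=89.8867 V=92.0207[EX]; j=1 S=63.8970 intr=69.9730 cont=67.8391 V=69.9730[EX]; j=2 S=97.5600 intr=36.3100 cont=38.7919 V=38.7919[hold]; j=3 S=148.9578 intr=0.0000 cont=13.8955 V=13.8955[hold]; j=4 S=227.4337 intr=0.0000 cont=2.3898 V=2.3898[hold]  S*(4)=63.8970
k=3: j=0 S=51.7112 intr=82.1588 cont=80.0248 V=82.1588[EX]; j=1 S=78.9543 intr=54.9157 cont=53.9669 V=54.9157[EX]; j=2 S=120.5501 intr=13.3199 cont=26.2841 V=26.2841[hold]; j=3 S=184.0599 intr=0.0000 cont=8.1794 V=8.1794[hold]  S*(3)=78.9543
k=2: j=0 S=63.8970 intr=69.9730 cont=67.8391 V=69.9730[EX]; j=1 S=97.5600 intr=36.3100 cont=40.3671 V=40.3671[hold]; j=2 S=148.9578 intr=0.0000 cont=17.2191 V=17.2191[hold]  S*(2)=63.8970
k=1: j=0 S=78.9543 intr=54.9157 cont=54.7192 V=54.9157[EX]; j=1 S=120.5501 intr=13.3199 cont=28.6692 V=28.6692[hold]  S*(1)=78.9543
k=0: j=0 S=97.5600 intr=36.3100 cont=41.5062 V=41.5062[hold]  S*(0)=-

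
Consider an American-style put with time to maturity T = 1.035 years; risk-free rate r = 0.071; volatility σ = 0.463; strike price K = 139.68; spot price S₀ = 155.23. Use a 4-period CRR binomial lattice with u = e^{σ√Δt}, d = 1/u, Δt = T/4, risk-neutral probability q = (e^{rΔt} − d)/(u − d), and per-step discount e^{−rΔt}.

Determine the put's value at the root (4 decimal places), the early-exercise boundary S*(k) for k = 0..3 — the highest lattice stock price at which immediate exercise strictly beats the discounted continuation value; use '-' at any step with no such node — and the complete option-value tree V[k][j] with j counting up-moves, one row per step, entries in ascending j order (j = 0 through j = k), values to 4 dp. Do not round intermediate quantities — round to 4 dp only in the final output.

params: Δt=0.25875 u=1.26556 d=0.79016 q=0.48039 e^(-rΔt)=0.98180
t_4 payoffs: 79.1680 42.7610 0.0000 0.0000 0.0000
t_3: node(3,0) S=76.5817 payoff=63.0983 vs cont=60.5556 → 63.0983 [stop]  node(3,1) S=122.6570 payoff=17.0230 vs cont=21.8145 → 21.8145 [wait]  node(3,2) S=196.4532 payoff=0.0000 vs cont=0.0000 → 0.0000 [wait]  node(3,3) S=314.6488 payoff=0.0000 vs cont=0.0000 → 0.0000 [wait]  ⇒ S*(3)=76.5817
t_2: node(2,0) S=96.9190 payoff=42.7610 vs cont=42.4783 → 42.7610 [stop]  node(2,1) S=155.2300 payoff=0.0000 vs cont=11.1286 → 11.1286 [wait]  node(2,2) S=248.6237 payoff=0.0000 vs cont=0.0000 → 0.0000 [wait]  ⇒ S*(2)=96.9190
t_1: node(1,0) S=122.6570 payoff=17.0230 vs cont=27.0633 → 27.0633 [wait]  node(1,1) S=196.4532 payoff=0.0000 vs cont=5.6773 → 5.6773 [wait]  ⇒ S*(1)=-
t_0: node(0,0) S=155.2300 payoff=0.0000 vs cont=16.4840 → 16.4840 [wait]  ⇒ S*(0)=-

price = 16.4840
boundary = - - 96.9190 76.5817
tree:
16.4840
27.0633 5.6773
42.7610 11.1286 0.0000
63.0983 21.8145 0.0000 0.0000
79.1680 42.7610 0.0000 0.0000 0.0000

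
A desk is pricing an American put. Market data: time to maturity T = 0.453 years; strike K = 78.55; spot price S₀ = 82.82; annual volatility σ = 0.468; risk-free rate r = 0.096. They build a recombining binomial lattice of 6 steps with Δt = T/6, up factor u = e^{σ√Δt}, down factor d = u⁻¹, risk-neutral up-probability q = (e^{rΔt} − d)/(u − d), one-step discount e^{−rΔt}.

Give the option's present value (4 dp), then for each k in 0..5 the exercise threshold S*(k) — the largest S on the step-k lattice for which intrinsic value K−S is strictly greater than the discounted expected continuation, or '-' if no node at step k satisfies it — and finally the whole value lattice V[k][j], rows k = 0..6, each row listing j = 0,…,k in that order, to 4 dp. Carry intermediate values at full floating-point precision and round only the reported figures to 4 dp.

Δt=0.07550, u=1.13723, d=0.87933, q=0.49610, disc=e^(-rΔt)=0.99278
k=6 terminal: V=max(K-S,0) → 40.2631 29.0340 14.5116 0.0000 0.0000 0.0000 0.0000
k=5: j=0 S=43.5409 intr=35.0091 cont=34.4418 V=35.0091[EX]; j=1 S=56.3109 intr=22.2391 cont=21.6718 V=22.2391[EX]; j=2 S=72.8262 intr=5.7238 cont=7.2596 V=7.2596[hold]; j=3 S=94.1852 intr=0.0000 cont=0.0000 V=0.0000[hold]; j=4 S=121.8085 intr=0.0000 cont=0.0000 V=0.0000[hold]; j=5 S=157.5334 intr=0.0000 cont=0.0000 V=0.0000[hold]  S*(5)=56.3109
k=4: j=0 S=49.5160 intr=29.0340 cont=28.4668 V=29.0340[EX]; j=1 S=64.0384 intr=14.5116 cont=14.7008 V=14.7008[hold]; j=2 S=82.8200 intr=0.0000 cont=3.6317 V=3.6317[hold]; j=3 S=107.1100 intr=0.0000 cont=0.0000 V=0.0000[hold]; j=4 S=138.5240 intr=0.0000 cont=0.0000 V=0.0000[hold]  S*(4)=49.5160
k=3: j=0 S=56.3109 intr=22.2391 cont=21.7649 V=22.2391[EX]; j=1 S=72.8262 intr=5.7238 cont=9.1429 V=9.1429[hold]; j=2 S=94.1852 intr=0.0000 cont=1.8168 V=1.8168[hold]; j=3 S=121.8085 intr=0.0000 cont=0.0000 V=0.0000[hold]  S*(3)=56.3109
k=2: j=0 S=64.0384 intr=14.5116 cont=15.6283 V=15.6283[hold]; j=1 S=82.8200 intr=0.0000 cont=5.4686 V=5.4686[hold]; j=2 S=107.1100 intr=0.0000 cont=0.9089 V=0.9089[hold]  S*(2)=-
k=1: j=0 S=72.8262 intr=5.7238 cont=10.5116 V=10.5116[hold]; j=1 S=94.1852 intr=0.0000 cont=3.1833 V=3.1833[hold]  S*(1)=-
k=0: j=0 S=82.8200 intr=0.0000 cont=6.8264 V=6.8264[hold]  S*(0)=-

price = 6.8264
boundary = - - - 56.3109 49.5160 56.3109
tree:
6.8264
10.5116 3.1833
15.6283 5.4686 0.9089
22.2391 9.1429 1.8168 0.0000
29.0340 14.7008 3.6317 0.0000 0.0000
35.0091 22.2391 7.2596 0.0000 0.0000 0.0000
40.2631 29.0340 14.5116 0.0000 0.0000 0.0000 0.0000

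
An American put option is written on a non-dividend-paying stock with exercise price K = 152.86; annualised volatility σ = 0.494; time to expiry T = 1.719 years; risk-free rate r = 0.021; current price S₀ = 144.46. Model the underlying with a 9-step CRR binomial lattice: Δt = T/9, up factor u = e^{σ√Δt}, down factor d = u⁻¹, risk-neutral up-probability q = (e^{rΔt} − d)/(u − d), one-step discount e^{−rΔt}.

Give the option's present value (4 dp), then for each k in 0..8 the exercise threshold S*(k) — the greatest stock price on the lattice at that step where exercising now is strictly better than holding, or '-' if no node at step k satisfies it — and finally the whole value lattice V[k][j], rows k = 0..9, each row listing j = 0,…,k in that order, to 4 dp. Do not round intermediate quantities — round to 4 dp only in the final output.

price = 40.0258
boundary = - - - - 60.9114 49.0836 60.9114 75.5894 93.8044
tree:
40.0258
51.4825 26.6822
64.4024 36.4906 15.1915
78.1741 48.5063 22.4474 6.6508
91.9486 62.3960 32.3286 10.8323 1.7104
103.7764 77.3166 45.1086 17.3349 3.1538 0.0000
113.3075 91.9486 60.5059 27.0987 5.8150 0.0000 0.0000
120.9878 103.7764 77.2706 40.9971 10.7219 0.0000 0.0000 0.0000
127.1768 113.3075 91.9486 59.0556 19.7694 0.0000 0.0000 0.0000 0.0000
132.1639 120.9878 103.7764 77.2706 36.4513 0.0000 0.0000 0.0000 0.0000 0.0000

Δt=0.19100  u=1.24097  d=0.80582  q=0.45547  discount=0.99600
step 9 (expiry): payoffs max(K−S,0) = 132.1639 120.9878 103.7764 77.2706 36.4513 0.0000 0.0000 0.0000 0.0000 0.0000
step 8: (k=8,j=0): S=25.6832, (K−S)⁺=127.1768, hold=126.5649 ⇒ V=127.1768 exercise | (k=8,j=1): S=39.5525, (K−S)⁺=113.3075, hold=112.6956 ⇒ V=113.3075 exercise | (k=8,j=2): S=60.9114, (K−S)⁺=91.9486, hold=91.3367 ⇒ V=91.9486 exercise | (k=8,j=3): S=93.8044, (K−S)⁺=59.0556, hold=58.4437 ⇒ V=59.0556 exercise | (k=8,j=4): S=144.4600, (K−S)⁺=8.4000, hold=19.7694 ⇒ V=19.7694 continue | (k=8,j=5): S=222.4703, (K−S)⁺=0.0000, hold=0.0000 ⇒ V=0.0000 continue | (k=8,j=6): S=342.6072, (K−S)⁺=0.0000, hold=0.0000 ⇒ V=0.0000 continue | (k=8,j=7): S=527.6197, (K−S)⁺=0.0000, hold=0.0000 ⇒ V=0.0000 continue | (k=8,j=8): S=812.5414, (K−S)⁺=0.0000, hold=0.0000 ⇒ V=0.0000 continue  boundary S*=93.8044
step 7: (k=7,j=0): S=31.8722, (K−S)⁺=120.9878, hold=120.3759 ⇒ V=120.9878 exercise | (k=7,j=1): S=49.0836, (K−S)⁺=103.7764, hold=103.1645 ⇒ V=103.7764 exercise | (k=7,j=2): S=75.5894, (K−S)⁺=77.2706, hold=76.6587 ⇒ V=77.2706 exercise | (k=7,j=3): S=116.4087, (K−S)⁺=36.4513, hold=40.9971 ⇒ V=40.9971 continue | (k=7,j=4): S=179.2709, (K−S)⁺=0.0000, hold=10.7219 ⇒ V=10.7219 continue | (k=7,j=5): S=276.0796, (K−S)⁺=0.0000, hold=0.0000 ⇒ V=0.0000 continue | (k=7,j=6): S=425.1662, (K−S)⁺=0.0000, hold=0.0000 ⇒ V=0.0000 continue | (k=7,j=7): S=654.7617, (K−S)⁺=0.0000, hold=0.0000 ⇒ V=0.0000 continue  boundary S*=75.5894
step 6: (k=6,j=0): S=39.5525, (K−S)⁺=113.3075, hold=112.6956 ⇒ V=113.3075 exercise | (k=6,j=1): S=60.9114, (K−S)⁺=91.9486, hold=91.3367 ⇒ V=91.9486 exercise | (k=6,j=2): S=93.8044, (K−S)⁺=59.0556, hold=60.5059 ⇒ V=60.5059 continue | (k=6,j=3): S=144.4600, (K−S)⁺=8.4000, hold=27.0987 ⇒ V=27.0987 continue | (k=6,j=4): S=222.4703, (K−S)⁺=0.0000, hold=5.8150 ⇒ V=5.8150 continue | (k=6,j=5): S=342.6072, (K−S)⁺=0.0000, hold=0.0000 ⇒ V=0.0000 continue | (k=6,j=6): S=527.6197, (K−S)⁺=0.0000, hold=0.0000 ⇒ V=0.0000 continue  boundary S*=60.9114
step 5: (k=5,j=0): S=49.0836, (K−S)⁺=103.7764, hold=103.1645 ⇒ V=103.7764 exercise | (k=5,j=1): S=75.5894, (K−S)⁺=77.2706, hold=77.3166 ⇒ V=77.3166 continue | (k=5,j=2): S=116.4087, (K−S)⁺=36.4513, hold=45.1086 ⇒ V=45.1086 continue | (k=5,j=3): S=179.2709, (K−S)⁺=0.0000, hold=17.3349 ⇒ V=17.3349 continue | (k=5,j=4): S=276.0796, (K−S)⁺=0.0000, hold=3.1538 ⇒ V=3.1538 continue | (k=5,j=5): S=425.1662, (K−S)⁺=0.0000, hold=0.0000 ⇒ V=0.0000 continue  boundary S*=49.0836
step 4: (k=4,j=0): S=60.9114, (K−S)⁺=91.9486, hold=91.3576 ⇒ V=91.9486 exercise | (k=4,j=1): S=93.8044, (K−S)⁺=59.0556, hold=62.3960 ⇒ V=62.3960 continue | (k=4,j=2): S=144.4600, (K−S)⁺=8.4000, hold=32.3286 ⇒ V=32.3286 continue | (k=4,j=3): S=222.4703, (K−S)⁺=0.0000, hold=10.8323 ⇒ V=10.8323 continue | (k=4,j=4): S=342.6072, (K−S)⁺=0.0000, hold=1.7104 ⇒ V=1.7104 continue  boundary S*=60.9114
step 3: (k=3,j=0): S=75.5894, (K−S)⁺=77.2706, hold=78.1741 ⇒ V=78.1741 continue | (k=3,j=1): S=116.4087, (K−S)⁺=36.4513, hold=48.5063 ⇒ V=48.5063 continue | (k=3,j=2): S=179.2709, (K−S)⁺=0.0000, hold=22.4474 ⇒ V=22.4474 continue | (k=3,j=3): S=276.0796, (K−S)⁺=0.0000, hold=6.6508 ⇒ V=6.6508 continue  boundary S*=-
step 2: (k=2,j=0): S=93.8044, (K−S)⁺=59.0556, hold=64.4024 ⇒ V=64.4024 continue | (k=2,j=1): S=144.4600, (K−S)⁺=8.4000, hold=36.4906 ⇒ V=36.4906 continue | (k=2,j=2): S=222.4703, (K−S)⁺=0.0000, hold=15.1915 ⇒ V=15.1915 continue  boundary S*=-
step 1: (k=1,j=0): S=116.4087, (K−S)⁺=36.4513, hold=51.4825 ⇒ V=51.4825 continue | (k=1,j=1): S=179.2709, (K−S)⁺=0.0000, hold=26.6822 ⇒ V=26.6822 continue  boundary S*=-
step 0: (k=0,j=0): S=144.4600, (K−S)⁺=8.4000, hold=40.0258 ⇒ V=40.0258 continue  boundary S*=-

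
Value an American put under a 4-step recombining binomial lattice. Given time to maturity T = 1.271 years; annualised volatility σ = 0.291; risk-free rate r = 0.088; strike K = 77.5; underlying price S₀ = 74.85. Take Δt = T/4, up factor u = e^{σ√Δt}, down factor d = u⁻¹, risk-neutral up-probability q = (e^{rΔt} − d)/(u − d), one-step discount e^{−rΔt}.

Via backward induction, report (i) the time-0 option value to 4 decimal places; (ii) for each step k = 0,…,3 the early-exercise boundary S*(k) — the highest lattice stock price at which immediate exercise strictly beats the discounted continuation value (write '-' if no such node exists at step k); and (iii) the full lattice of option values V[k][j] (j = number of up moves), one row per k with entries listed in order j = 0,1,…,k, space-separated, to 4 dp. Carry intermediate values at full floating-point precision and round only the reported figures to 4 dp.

price = 7.9501
boundary = - - 53.9154 63.5261
tree:
7.9501
14.0380 3.2837
23.5846 6.8024 0.5185
31.7413 13.9739 1.1722 0.0000
38.6640 23.5846 2.6500 0.0000 0.0000

Δt=0.31775  u=1.17826  d=0.84871  q=0.54513  discount=0.97243
step 4 (expiry): payoffs max(K−S,0) = 38.6640 23.5846 2.6500 0.0000 0.0000
step 3: (k=3,j=0): S=45.7587, (K−S)⁺=31.7413, hold=29.6043 ⇒ V=31.7413 exercise | (k=3,j=1): S=63.5261, (K−S)⁺=13.9739, hold=11.8368 ⇒ V=13.9739 exercise | (k=3,j=2): S=88.1924, (K−S)⁺=0.0000, hold=1.1722 ⇒ V=1.1722 continue | (k=3,j=3): S=122.4362, (K−S)⁺=0.0000, hold=0.0000 ⇒ V=0.0000 continue  boundary S*=63.5261
step 2: (k=2,j=0): S=53.9154, (K−S)⁺=23.5846, hold=21.4475 ⇒ V=23.5846 exercise | (k=2,j=1): S=74.8500, (K−S)⁺=2.6500, hold=6.8024 ⇒ V=6.8024 continue | (k=2,j=2): S=103.9132, (K−S)⁺=0.0000, hold=0.5185 ⇒ V=0.5185 continue  boundary S*=53.9154
step 1: (k=1,j=0): S=63.5261, (K−S)⁺=13.9739, hold=14.0380 ⇒ V=14.0380 continue | (k=1,j=1): S=88.1924, (K−S)⁺=0.0000, hold=3.2837 ⇒ V=3.2837 continue  boundary S*=-
step 0: (k=0,j=0): S=74.8500, (K−S)⁺=2.6500, hold=7.9501 ⇒ V=7.9501 continue  boundary S*=-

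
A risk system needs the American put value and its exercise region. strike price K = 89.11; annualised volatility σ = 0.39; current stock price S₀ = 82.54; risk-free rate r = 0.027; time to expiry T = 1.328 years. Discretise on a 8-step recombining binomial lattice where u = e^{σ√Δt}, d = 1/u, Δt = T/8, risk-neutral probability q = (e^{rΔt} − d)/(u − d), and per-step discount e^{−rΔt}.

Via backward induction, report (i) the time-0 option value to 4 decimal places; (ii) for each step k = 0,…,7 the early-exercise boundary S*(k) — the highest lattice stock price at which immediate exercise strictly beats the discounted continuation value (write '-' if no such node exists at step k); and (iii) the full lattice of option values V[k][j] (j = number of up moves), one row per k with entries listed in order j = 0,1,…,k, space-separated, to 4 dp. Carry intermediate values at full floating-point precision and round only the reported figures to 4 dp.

params: Δt=0.16600 u=1.17222 d=0.85308 q=0.47443 e^(-rΔt)=0.99553
t_8 payoffs: 65.9576 57.2964 45.3950 29.0414 6.5700 0.0000 0.0000 0.0000 0.0000
t_7: node(7,0) S=27.1397 payoff=61.9703 vs cont=61.5718 → 61.9703 [stop]  node(7,1) S=37.2925 payoff=51.8175 vs cont=51.4190 → 51.8175 [stop]  node(7,2) S=51.2435 payoff=37.8665 vs cont=37.4680 → 37.8665 [stop]  node(7,3) S=70.4135 payoff=18.6965 vs cont=18.2980 → 18.6965 [stop]  node(7,4) S=96.7549 payoff=0.0000 vs cont=3.4375 → 3.4375 [wait]  node(7,5) S=132.9506 payoff=0.0000 vs cont=0.0000 → 0.0000 [wait]  node(7,6) S=182.6868 payoff=0.0000 vs cont=0.0000 → 0.0000 [wait]  node(7,7) S=251.0293 payoff=0.0000 vs cont=0.0000 → 0.0000 [wait]  ⇒ S*(7)=70.4135
t_6: node(6,0) S=31.8136 payoff=57.2964 vs cont=56.8979 → 57.2964 [stop]  node(6,1) S=43.7150 payoff=45.3950 vs cont=44.9965 → 45.3950 [stop]  node(6,2) S=60.0686 payoff=29.0414 vs cont=28.6429 → 29.0414 [stop]  node(6,3) S=82.5400 payoff=6.5700 vs cont=11.4059 → 11.4059 [wait]  node(6,4) S=113.4179 payoff=0.0000 vs cont=1.7986 → 1.7986 [wait]  node(6,5) S=155.8471 payoff=0.0000 vs cont=0.0000 → 0.0000 [wait]  node(6,6) S=214.1489 payoff=0.0000 vs cont=0.0000 → 0.0000 [wait]  ⇒ S*(6)=60.0686
t_5: node(5,0) S=37.2925 payoff=51.8175 vs cont=51.4190 → 51.8175 [stop]  node(5,1) S=51.2435 payoff=37.8665 vs cont=37.4680 → 37.8665 [stop]  node(5,2) S=70.4135 payoff=18.6965 vs cont=20.5821 → 20.5821 [wait]  node(5,3) S=96.7549 payoff=0.0000 vs cont=6.8172 → 6.8172 [wait]  node(5,4) S=132.9506 payoff=0.0000 vs cont=0.9410 → 0.9410 [wait]  node(5,5) S=182.6868 payoff=0.0000 vs cont=0.0000 → 0.0000 [wait]  ⇒ S*(5)=51.2435
t_4: node(4,0) S=43.7150 payoff=45.3950 vs cont=44.9965 → 45.3950 [stop]  node(4,1) S=60.0686 payoff=29.0414 vs cont=29.5335 → 29.5335 [wait]  node(4,2) S=82.5400 payoff=6.5700 vs cont=13.9887 → 13.9887 [wait]  node(4,3) S=113.4179 payoff=0.0000 vs cont=4.0113 → 4.0113 [wait]  node(4,4) S=155.8471 payoff=0.0000 vs cont=0.4924 → 0.4924 [wait]  ⇒ S*(4)=43.7150
t_3: node(3,0) S=51.2435 payoff=37.8665 vs cont=37.7004 → 37.8665 [stop]  node(3,1) S=70.4135 payoff=18.6965 vs cont=22.0594 → 22.0594 [wait]  node(3,2) S=96.7549 payoff=0.0000 vs cont=9.2137 → 9.2137 [wait]  node(3,3) S=132.9506 payoff=0.0000 vs cont=2.3313 → 2.3313 [wait]  ⇒ S*(3)=51.2435
t_2: node(2,0) S=60.0686 payoff=29.0414 vs cont=30.2313 → 30.2313 [wait]  node(2,1) S=82.5400 payoff=6.5700 vs cont=15.8936 → 15.8936 [wait]  node(2,2) S=113.4179 payoff=0.0000 vs cont=5.9219 → 5.9219 [wait]  ⇒ S*(2)=-
t_1: node(1,0) S=70.4135 payoff=18.6965 vs cont=23.3242 → 23.3242 [wait]  node(1,1) S=96.7549 payoff=0.0000 vs cont=11.1127 → 11.1127 [wait]  ⇒ S*(1)=-
t_0: node(0,0) S=82.5400 payoff=6.5700 vs cont=17.4523 → 17.4523 [wait]  ⇒ S*(0)=-

price = 17.4523
boundary = - - - 51.2435 43.7150 51.2435 60.0686 70.4135
tree:
17.4523
23.3242 11.1127
30.2313 15.8936 5.9219
37.8665 22.0594 9.2137 2.3313
45.3950 29.5335 13.9887 4.0113 0.4924
51.8175 37.8665 20.5821 6.8172 0.9410 0.0000
57.2964 45.3950 29.0414 11.4059 1.7986 0.0000 0.0000
61.9703 51.8175 37.8665 18.6965 3.4375 0.0000 0.0000 0.0000
65.9576 57.2964 45.3950 29.0414 6.5700 0.0000 0.0000 0.0000 0.0000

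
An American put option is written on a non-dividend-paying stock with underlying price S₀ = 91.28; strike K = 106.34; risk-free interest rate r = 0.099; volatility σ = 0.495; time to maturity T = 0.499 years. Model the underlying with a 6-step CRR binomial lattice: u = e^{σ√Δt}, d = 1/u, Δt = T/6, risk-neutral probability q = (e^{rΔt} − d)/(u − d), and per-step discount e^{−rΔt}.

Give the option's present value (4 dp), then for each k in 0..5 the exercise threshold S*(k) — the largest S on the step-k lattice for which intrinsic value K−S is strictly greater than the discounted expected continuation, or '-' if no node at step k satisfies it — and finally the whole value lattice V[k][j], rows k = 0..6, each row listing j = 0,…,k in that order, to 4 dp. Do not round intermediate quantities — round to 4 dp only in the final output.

Δt=0.08317, u=1.15344, d=0.86697, q=0.49323, disc=e^(-rΔt)=0.99180
k=6 terminal: V=max(K-S,0) → 67.5786 54.7707 37.7306 15.0600 0.0000 0.0000 0.0000
k=5: j=0 S=44.7090 intr=61.6310 cont=60.7590 V=61.6310[EX]; j=1 S=59.4823 intr=46.8577 cont=45.9858 V=46.8577[EX]; j=2 S=79.1370 intr=27.2030 cont=26.3310 V=27.2030[EX]; j=3 S=105.2863 intr=1.0537 cont=7.5693 V=7.5693[hold]; j=4 S=140.0760 intr=0.0000 cont=0.0000 V=0.0000[hold]; j=5 S=186.3614 intr=0.0000 cont=0.0000 V=0.0000[hold]  S*(5)=79.1370
k=4: j=0 S=51.5693 intr=54.7707 cont=53.8987 V=54.7707[EX]; j=1 S=68.6094 intr=37.7306 cont=36.8587 V=37.7306[EX]; j=2 S=91.2800 intr=15.0600 cont=17.3754 V=17.3754[hold]; j=3 S=121.4417 intr=0.0000 cont=3.8044 V=3.8044[hold]; j=4 S=161.5697 intr=0.0000 cont=0.0000 V=0.0000[hold]  S*(4)=68.6094
k=3: j=0 S=59.4823 intr=46.8577 cont=45.9858 V=46.8577[EX]; j=1 S=79.1370 intr=27.2030 cont=27.4637 V=27.4637[hold]; j=2 S=105.2863 intr=1.0537 cont=10.5942 V=10.5942[hold]; j=3 S=140.0760 intr=0.0000 cont=1.9122 V=1.9122[hold]  S*(3)=59.4823
k=2: j=0 S=68.6094 intr=37.7306 cont=36.9862 V=37.7306[EX]; j=1 S=91.2800 intr=15.0600 cont=18.9861 V=18.9861[hold]; j=2 S=121.4417 intr=0.0000 cont=6.2602 V=6.2602[hold]  S*(2)=68.6094
k=1: j=0 S=79.1370 intr=27.2030 cont=28.2517 V=28.2517[hold]; j=1 S=105.2863 intr=1.0537 cont=12.6051 V=12.6051[hold]  S*(1)=-
k=0: j=0 S=91.2800 intr=15.0600 cont=20.3659 V=20.3659[hold]  S*(0)=-

price = 20.3659
boundary = - - 68.6094 59.4823 68.6094 79.1370
tree:
20.3659
28.2517 12.6051
37.7306 18.9861 6.2602
46.8577 27.4637 10.5942 1.9122
54.7707 37.7306 17.3754 3.8044 0.0000
61.6310 46.8577 27.2030 7.5693 0.0000 0.0000
67.5786 54.7707 37.7306 15.0600 0.0000 0.0000 0.0000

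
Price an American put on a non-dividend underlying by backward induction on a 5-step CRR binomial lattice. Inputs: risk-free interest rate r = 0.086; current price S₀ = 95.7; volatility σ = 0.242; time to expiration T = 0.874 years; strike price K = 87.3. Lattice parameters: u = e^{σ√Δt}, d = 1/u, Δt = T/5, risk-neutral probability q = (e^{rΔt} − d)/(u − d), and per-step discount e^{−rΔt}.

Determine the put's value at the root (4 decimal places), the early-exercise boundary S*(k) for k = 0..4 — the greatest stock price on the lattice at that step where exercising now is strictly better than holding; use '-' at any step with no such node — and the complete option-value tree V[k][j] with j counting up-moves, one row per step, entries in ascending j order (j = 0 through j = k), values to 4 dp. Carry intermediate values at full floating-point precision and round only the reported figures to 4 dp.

params: Δt=0.17480 u=1.10647 d=0.90377 q=0.54945 e^(-rΔt)=0.98508
t_5 payoffs: 29.5959 16.6538 0.8090 0.0000 0.0000 0.0000
t_4: node(4,0) S=63.8481 payoff=23.4519 vs cont=22.1494 → 23.4519 [stop]  node(4,1) S=78.1682 payoff=9.1318 vs cont=7.8293 → 9.1318 [stop]  node(4,2) S=95.7000 payoff=0.0000 vs cont=0.3591 → 0.3591 [wait]  node(4,3) S=117.1640 payoff=0.0000 vs cont=0.0000 → 0.0000 [wait]  node(4,4) S=143.4419 payoff=0.0000 vs cont=0.0000 → 0.0000 [wait]  ⇒ S*(4)=78.1682
t_3: node(3,0) S=70.6462 payoff=16.6538 vs cont=15.3513 → 16.6538 [stop]  node(3,1) S=86.4910 payoff=0.8090 vs cont=4.2473 → 4.2473 [wait]  node(3,2) S=105.8895 payoff=0.0000 vs cont=0.1594 → 0.1594 [wait]  node(3,3) S=129.6388 payoff=0.0000 vs cont=0.0000 → 0.0000 [wait]  ⇒ S*(3)=70.6462
t_2: node(2,0) S=78.1682 payoff=9.1318 vs cont=9.6903 → 9.6903 [wait]  node(2,1) S=95.7000 payoff=0.0000 vs cont=1.9713 → 1.9713 [wait]  node(2,2) S=117.1640 payoff=0.0000 vs cont=0.0707 → 0.0707 [wait]  ⇒ S*(2)=-
t_1: node(1,0) S=86.4910 payoff=0.8090 vs cont=5.3678 → 5.3678 [wait]  node(1,1) S=105.8895 payoff=0.0000 vs cont=0.9132 → 0.9132 [wait]  ⇒ S*(1)=-
t_0: node(0,0) S=95.7000 payoff=0.0000 vs cont=2.8767 → 2.8767 [wait]  ⇒ S*(0)=-

price = 2.8767
boundary = - - - 70.6462 78.1682
tree:
2.8767
5.3678 0.9132
9.6903 1.9713 0.0707
16.6538 4.2473 0.1594 0.0000
23.4519 9.1318 0.3591 0.0000 0.0000
29.5959 16.6538 0.8090 0.0000 0.0000 0.0000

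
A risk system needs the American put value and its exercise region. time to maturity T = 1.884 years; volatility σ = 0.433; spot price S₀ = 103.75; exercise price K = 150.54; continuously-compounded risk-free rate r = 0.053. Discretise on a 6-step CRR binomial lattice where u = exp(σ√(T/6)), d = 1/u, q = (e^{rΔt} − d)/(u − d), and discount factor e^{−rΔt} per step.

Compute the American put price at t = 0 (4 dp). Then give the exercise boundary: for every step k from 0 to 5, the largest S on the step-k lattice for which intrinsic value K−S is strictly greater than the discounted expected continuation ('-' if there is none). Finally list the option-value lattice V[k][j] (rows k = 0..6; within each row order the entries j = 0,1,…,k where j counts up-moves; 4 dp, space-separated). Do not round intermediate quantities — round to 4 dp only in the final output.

params: Δt=0.31400 u=1.27460 d=0.78456 q=0.47388 e^(-rΔt)=0.98350
t_6 payoffs: 126.3443 111.2313 86.6786 46.7900 0.0000 0.0000 0.0000
t_5: node(5,0) S=30.8400 payoff=119.7000 vs cont=117.2155 → 119.7000 [stop]  node(5,1) S=50.1030 payoff=100.4370 vs cont=97.9525 → 100.4370 [stop]  node(5,2) S=81.3979 payoff=69.1421 vs cont=66.6575 → 69.1421 [stop]  node(5,3) S=132.2400 payoff=18.3000 vs cont=24.2108 → 24.2108 [wait]  node(5,4) S=214.8388 payoff=0.0000 vs cont=0.0000 → 0.0000 [wait]  node(5,5) S=349.0297 payoff=0.0000 vs cont=0.0000 → 0.0000 [wait]  ⇒ S*(5)=81.3979
t_4: node(4,0) S=39.3087 payoff=111.2313 vs cont=108.7467 → 111.2313 [stop]  node(4,1) S=63.8614 payoff=86.6786 vs cont=84.1941 → 86.6786 [stop]  node(4,2) S=103.7500 payoff=46.7900 vs cont=47.0603 → 47.0603 [wait]  node(4,3) S=168.5535 payoff=0.0000 vs cont=12.5275 → 12.5275 [wait]  node(4,4) S=273.8341 payoff=0.0000 vs cont=0.0000 → 0.0000 [wait]  ⇒ S*(4)=63.8614
t_3: node(3,0) S=50.1030 payoff=100.4370 vs cont=97.9525 → 100.4370 [stop]  node(3,1) S=81.3979 payoff=69.1421 vs cont=66.7835 → 69.1421 [stop]  node(3,2) S=132.2400 payoff=18.3000 vs cont=30.1892 → 30.1892 [wait]  node(3,3) S=214.8388 payoff=0.0000 vs cont=6.4822 → 6.4822 [wait]  ⇒ S*(3)=81.3979
t_2: node(2,0) S=63.8614 payoff=86.6786 vs cont=84.1941 → 86.6786 [stop]  node(2,1) S=103.7500 payoff=46.7900 vs cont=49.8466 → 49.8466 [wait]  node(2,2) S=168.5535 payoff=0.0000 vs cont=18.6421 → 18.6421 [wait]  ⇒ S*(2)=63.8614
t_1: node(1,0) S=81.3979 payoff=69.1421 vs cont=68.0821 → 69.1421 [stop]  node(1,1) S=132.2400 payoff=18.3000 vs cont=34.4807 → 34.4807 [wait]  ⇒ S*(1)=81.3979
t_0: node(0,0) S=103.7500 payoff=46.7900 vs cont=51.8466 → 51.8466 [wait]  ⇒ S*(0)=-

price = 51.8466
boundary = - 81.3979 63.8614 81.3979 63.8614 81.3979
tree:
51.8466
69.1421 34.4807
86.6786 49.8466 18.6421
100.4370 69.1421 30.1892 6.4822
111.2313 86.6786 47.0603 12.5275 0.0000
119.7000 100.4370 69.1421 24.2108 0.0000 0.0000
126.3443 111.2313 86.6786 46.7900 0.0000 0.0000 0.0000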